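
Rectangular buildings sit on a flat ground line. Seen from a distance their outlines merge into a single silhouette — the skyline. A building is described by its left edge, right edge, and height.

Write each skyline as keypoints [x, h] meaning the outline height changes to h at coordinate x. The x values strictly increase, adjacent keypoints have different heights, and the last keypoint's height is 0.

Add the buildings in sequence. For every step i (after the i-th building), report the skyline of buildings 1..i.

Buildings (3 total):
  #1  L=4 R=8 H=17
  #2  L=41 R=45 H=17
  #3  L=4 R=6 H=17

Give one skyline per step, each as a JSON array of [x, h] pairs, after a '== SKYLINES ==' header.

== SKYLINES ==
[[4,17],[8,0]]
[[4,17],[8,0],[41,17],[45,0]]
[[4,17],[8,0],[41,17],[45,0]]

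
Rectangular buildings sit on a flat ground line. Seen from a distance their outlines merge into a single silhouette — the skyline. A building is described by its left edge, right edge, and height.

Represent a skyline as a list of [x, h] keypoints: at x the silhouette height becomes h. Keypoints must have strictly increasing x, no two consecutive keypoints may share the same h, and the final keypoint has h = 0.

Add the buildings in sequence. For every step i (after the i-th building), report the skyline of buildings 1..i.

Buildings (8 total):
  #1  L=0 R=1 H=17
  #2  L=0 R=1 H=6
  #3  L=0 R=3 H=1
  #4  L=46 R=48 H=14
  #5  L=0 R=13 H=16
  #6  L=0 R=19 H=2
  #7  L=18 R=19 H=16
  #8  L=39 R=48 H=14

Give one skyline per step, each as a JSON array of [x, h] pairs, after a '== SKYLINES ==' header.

== SKYLINES ==
[[0,17],[1,0]]
[[0,17],[1,0]]
[[0,17],[1,1],[3,0]]
[[0,17],[1,1],[3,0],[46,14],[48,0]]
[[0,17],[1,16],[13,0],[46,14],[48,0]]
[[0,17],[1,16],[13,2],[19,0],[46,14],[48,0]]
[[0,17],[1,16],[13,2],[18,16],[19,0],[46,14],[48,0]]
[[0,17],[1,16],[13,2],[18,16],[19,0],[39,14],[48,0]]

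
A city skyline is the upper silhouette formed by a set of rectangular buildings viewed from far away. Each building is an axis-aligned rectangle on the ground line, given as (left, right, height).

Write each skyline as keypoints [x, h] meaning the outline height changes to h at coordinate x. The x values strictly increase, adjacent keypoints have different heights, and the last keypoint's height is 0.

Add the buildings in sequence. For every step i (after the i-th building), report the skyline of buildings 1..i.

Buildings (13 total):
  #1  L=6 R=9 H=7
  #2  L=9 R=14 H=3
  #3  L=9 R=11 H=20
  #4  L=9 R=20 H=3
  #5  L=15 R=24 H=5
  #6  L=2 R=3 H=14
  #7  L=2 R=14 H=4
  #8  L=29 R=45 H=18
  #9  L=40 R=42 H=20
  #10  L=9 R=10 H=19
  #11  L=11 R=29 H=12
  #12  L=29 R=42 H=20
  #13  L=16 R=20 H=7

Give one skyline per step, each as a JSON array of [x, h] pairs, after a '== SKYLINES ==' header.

== SKYLINES ==
[[6,7],[9,0]]
[[6,7],[9,3],[14,0]]
[[6,7],[9,20],[11,3],[14,0]]
[[6,7],[9,20],[11,3],[20,0]]
[[6,7],[9,20],[11,3],[15,5],[24,0]]
[[2,14],[3,0],[6,7],[9,20],[11,3],[15,5],[24,0]]
[[2,14],[3,4],[6,7],[9,20],[11,4],[14,3],[15,5],[24,0]]
[[2,14],[3,4],[6,7],[9,20],[11,4],[14,3],[15,5],[24,0],[29,18],[45,0]]
[[2,14],[3,4],[6,7],[9,20],[11,4],[14,3],[15,5],[24,0],[29,18],[40,20],[42,18],[45,0]]
[[2,14],[3,4],[6,7],[9,20],[11,4],[14,3],[15,5],[24,0],[29,18],[40,20],[42,18],[45,0]]
[[2,14],[3,4],[6,7],[9,20],[11,12],[29,18],[40,20],[42,18],[45,0]]
[[2,14],[3,4],[6,7],[9,20],[11,12],[29,20],[42,18],[45,0]]
[[2,14],[3,4],[6,7],[9,20],[11,12],[29,20],[42,18],[45,0]]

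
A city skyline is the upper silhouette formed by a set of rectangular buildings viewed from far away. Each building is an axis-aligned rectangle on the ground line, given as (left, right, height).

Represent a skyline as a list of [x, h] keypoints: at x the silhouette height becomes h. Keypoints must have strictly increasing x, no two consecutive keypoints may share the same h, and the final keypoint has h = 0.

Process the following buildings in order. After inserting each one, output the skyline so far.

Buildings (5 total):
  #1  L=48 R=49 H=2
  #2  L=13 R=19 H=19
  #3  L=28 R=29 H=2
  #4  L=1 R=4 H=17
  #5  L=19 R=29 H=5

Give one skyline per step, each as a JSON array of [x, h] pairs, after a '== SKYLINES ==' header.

== SKYLINES ==
[[48,2],[49,0]]
[[13,19],[19,0],[48,2],[49,0]]
[[13,19],[19,0],[28,2],[29,0],[48,2],[49,0]]
[[1,17],[4,0],[13,19],[19,0],[28,2],[29,0],[48,2],[49,0]]
[[1,17],[4,0],[13,19],[19,5],[29,0],[48,2],[49,0]]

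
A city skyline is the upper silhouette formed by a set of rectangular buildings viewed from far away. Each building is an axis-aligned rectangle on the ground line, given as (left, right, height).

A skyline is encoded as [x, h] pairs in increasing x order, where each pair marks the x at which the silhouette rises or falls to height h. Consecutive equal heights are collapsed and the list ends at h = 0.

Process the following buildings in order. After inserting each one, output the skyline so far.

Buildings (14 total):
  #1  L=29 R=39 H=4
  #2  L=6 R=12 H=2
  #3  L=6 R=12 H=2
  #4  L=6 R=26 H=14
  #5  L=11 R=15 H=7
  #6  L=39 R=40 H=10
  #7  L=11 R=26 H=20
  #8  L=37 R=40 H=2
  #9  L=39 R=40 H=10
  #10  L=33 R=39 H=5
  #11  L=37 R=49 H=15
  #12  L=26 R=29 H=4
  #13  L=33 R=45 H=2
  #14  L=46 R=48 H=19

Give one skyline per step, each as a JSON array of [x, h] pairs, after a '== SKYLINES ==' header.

== SKYLINES ==
[[29,4],[39,0]]
[[6,2],[12,0],[29,4],[39,0]]
[[6,2],[12,0],[29,4],[39,0]]
[[6,14],[26,0],[29,4],[39,0]]
[[6,14],[26,0],[29,4],[39,0]]
[[6,14],[26,0],[29,4],[39,10],[40,0]]
[[6,14],[11,20],[26,0],[29,4],[39,10],[40,0]]
[[6,14],[11,20],[26,0],[29,4],[39,10],[40,0]]
[[6,14],[11,20],[26,0],[29,4],[39,10],[40,0]]
[[6,14],[11,20],[26,0],[29,4],[33,5],[39,10],[40,0]]
[[6,14],[11,20],[26,0],[29,4],[33,5],[37,15],[49,0]]
[[6,14],[11,20],[26,4],[33,5],[37,15],[49,0]]
[[6,14],[11,20],[26,4],[33,5],[37,15],[49,0]]
[[6,14],[11,20],[26,4],[33,5],[37,15],[46,19],[48,15],[49,0]]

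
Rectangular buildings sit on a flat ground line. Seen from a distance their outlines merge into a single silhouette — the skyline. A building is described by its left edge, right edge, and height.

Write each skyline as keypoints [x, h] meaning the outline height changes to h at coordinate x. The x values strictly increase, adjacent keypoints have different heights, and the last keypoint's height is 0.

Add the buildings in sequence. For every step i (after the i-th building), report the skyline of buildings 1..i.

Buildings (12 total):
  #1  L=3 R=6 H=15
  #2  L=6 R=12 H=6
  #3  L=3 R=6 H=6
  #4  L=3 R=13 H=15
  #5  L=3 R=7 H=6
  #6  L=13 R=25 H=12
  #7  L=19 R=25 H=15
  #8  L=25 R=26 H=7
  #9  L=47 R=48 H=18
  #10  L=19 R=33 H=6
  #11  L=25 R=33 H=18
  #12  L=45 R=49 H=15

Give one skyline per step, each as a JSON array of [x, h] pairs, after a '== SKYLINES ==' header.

== SKYLINES ==
[[3,15],[6,0]]
[[3,15],[6,6],[12,0]]
[[3,15],[6,6],[12,0]]
[[3,15],[13,0]]
[[3,15],[13,0]]
[[3,15],[13,12],[25,0]]
[[3,15],[13,12],[19,15],[25,0]]
[[3,15],[13,12],[19,15],[25,7],[26,0]]
[[3,15],[13,12],[19,15],[25,7],[26,0],[47,18],[48,0]]
[[3,15],[13,12],[19,15],[25,7],[26,6],[33,0],[47,18],[48,0]]
[[3,15],[13,12],[19,15],[25,18],[33,0],[47,18],[48,0]]
[[3,15],[13,12],[19,15],[25,18],[33,0],[45,15],[47,18],[48,15],[49,0]]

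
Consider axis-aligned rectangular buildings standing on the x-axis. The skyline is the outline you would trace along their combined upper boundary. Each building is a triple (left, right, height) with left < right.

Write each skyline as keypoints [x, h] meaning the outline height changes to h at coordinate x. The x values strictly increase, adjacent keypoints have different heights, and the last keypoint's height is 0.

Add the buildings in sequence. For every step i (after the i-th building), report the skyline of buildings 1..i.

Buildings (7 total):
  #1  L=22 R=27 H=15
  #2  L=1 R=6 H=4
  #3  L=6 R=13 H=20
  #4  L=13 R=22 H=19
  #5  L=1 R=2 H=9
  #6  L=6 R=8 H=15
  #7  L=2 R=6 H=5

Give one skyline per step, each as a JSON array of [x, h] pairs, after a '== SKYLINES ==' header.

== SKYLINES ==
[[22,15],[27,0]]
[[1,4],[6,0],[22,15],[27,0]]
[[1,4],[6,20],[13,0],[22,15],[27,0]]
[[1,4],[6,20],[13,19],[22,15],[27,0]]
[[1,9],[2,4],[6,20],[13,19],[22,15],[27,0]]
[[1,9],[2,4],[6,20],[13,19],[22,15],[27,0]]
[[1,9],[2,5],[6,20],[13,19],[22,15],[27,0]]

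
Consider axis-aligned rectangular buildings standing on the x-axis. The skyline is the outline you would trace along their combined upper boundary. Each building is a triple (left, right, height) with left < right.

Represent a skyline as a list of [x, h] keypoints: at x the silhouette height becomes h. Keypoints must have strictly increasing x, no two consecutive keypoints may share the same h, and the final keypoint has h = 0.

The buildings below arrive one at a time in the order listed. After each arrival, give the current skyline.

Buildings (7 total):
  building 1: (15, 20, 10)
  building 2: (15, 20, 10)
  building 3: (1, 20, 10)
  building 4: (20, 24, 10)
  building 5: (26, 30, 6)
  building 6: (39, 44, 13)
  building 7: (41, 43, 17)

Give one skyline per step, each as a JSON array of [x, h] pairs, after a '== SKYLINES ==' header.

== SKYLINES ==
[[15,10],[20,0]]
[[15,10],[20,0]]
[[1,10],[20,0]]
[[1,10],[24,0]]
[[1,10],[24,0],[26,6],[30,0]]
[[1,10],[24,0],[26,6],[30,0],[39,13],[44,0]]
[[1,10],[24,0],[26,6],[30,0],[39,13],[41,17],[43,13],[44,0]]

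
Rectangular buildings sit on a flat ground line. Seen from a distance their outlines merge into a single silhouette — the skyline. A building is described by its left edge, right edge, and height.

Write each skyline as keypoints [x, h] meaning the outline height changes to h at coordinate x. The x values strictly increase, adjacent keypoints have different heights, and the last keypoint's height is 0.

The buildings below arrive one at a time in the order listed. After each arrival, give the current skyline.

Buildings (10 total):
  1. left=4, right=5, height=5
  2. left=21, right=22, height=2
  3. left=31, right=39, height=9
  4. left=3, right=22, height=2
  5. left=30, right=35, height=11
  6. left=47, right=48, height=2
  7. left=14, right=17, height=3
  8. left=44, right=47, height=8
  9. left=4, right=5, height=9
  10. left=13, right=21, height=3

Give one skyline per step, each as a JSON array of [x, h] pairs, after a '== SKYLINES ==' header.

== SKYLINES ==
[[4,5],[5,0]]
[[4,5],[5,0],[21,2],[22,0]]
[[4,5],[5,0],[21,2],[22,0],[31,9],[39,0]]
[[3,2],[4,5],[5,2],[22,0],[31,9],[39,0]]
[[3,2],[4,5],[5,2],[22,0],[30,11],[35,9],[39,0]]
[[3,2],[4,5],[5,2],[22,0],[30,11],[35,9],[39,0],[47,2],[48,0]]
[[3,2],[4,5],[5,2],[14,3],[17,2],[22,0],[30,11],[35,9],[39,0],[47,2],[48,0]]
[[3,2],[4,5],[5,2],[14,3],[17,2],[22,0],[30,11],[35,9],[39,0],[44,8],[47,2],[48,0]]
[[3,2],[4,9],[5,2],[14,3],[17,2],[22,0],[30,11],[35,9],[39,0],[44,8],[47,2],[48,0]]
[[3,2],[4,9],[5,2],[13,3],[21,2],[22,0],[30,11],[35,9],[39,0],[44,8],[47,2],[48,0]]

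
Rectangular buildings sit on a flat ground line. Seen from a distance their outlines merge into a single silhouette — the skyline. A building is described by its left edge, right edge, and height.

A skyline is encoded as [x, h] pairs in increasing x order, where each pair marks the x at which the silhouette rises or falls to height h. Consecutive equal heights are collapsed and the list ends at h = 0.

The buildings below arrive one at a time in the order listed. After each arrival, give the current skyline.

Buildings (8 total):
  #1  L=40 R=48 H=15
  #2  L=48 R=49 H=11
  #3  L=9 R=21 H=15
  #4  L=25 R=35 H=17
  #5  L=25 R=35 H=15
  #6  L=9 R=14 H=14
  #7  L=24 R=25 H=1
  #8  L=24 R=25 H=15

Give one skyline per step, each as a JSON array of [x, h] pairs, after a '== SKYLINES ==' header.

== SKYLINES ==
[[40,15],[48,0]]
[[40,15],[48,11],[49,0]]
[[9,15],[21,0],[40,15],[48,11],[49,0]]
[[9,15],[21,0],[25,17],[35,0],[40,15],[48,11],[49,0]]
[[9,15],[21,0],[25,17],[35,0],[40,15],[48,11],[49,0]]
[[9,15],[21,0],[25,17],[35,0],[40,15],[48,11],[49,0]]
[[9,15],[21,0],[24,1],[25,17],[35,0],[40,15],[48,11],[49,0]]
[[9,15],[21,0],[24,15],[25,17],[35,0],[40,15],[48,11],[49,0]]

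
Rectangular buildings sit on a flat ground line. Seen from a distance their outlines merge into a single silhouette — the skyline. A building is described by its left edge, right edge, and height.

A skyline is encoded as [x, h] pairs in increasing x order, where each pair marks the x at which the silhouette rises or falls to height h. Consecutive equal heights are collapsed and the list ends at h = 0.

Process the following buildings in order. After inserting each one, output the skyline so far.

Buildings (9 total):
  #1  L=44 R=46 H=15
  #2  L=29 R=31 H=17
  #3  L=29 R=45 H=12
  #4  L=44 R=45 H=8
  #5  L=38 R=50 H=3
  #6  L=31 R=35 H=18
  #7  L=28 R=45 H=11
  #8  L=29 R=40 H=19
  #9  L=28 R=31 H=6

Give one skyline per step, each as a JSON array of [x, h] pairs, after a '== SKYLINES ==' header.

== SKYLINES ==
[[44,15],[46,0]]
[[29,17],[31,0],[44,15],[46,0]]
[[29,17],[31,12],[44,15],[46,0]]
[[29,17],[31,12],[44,15],[46,0]]
[[29,17],[31,12],[44,15],[46,3],[50,0]]
[[29,17],[31,18],[35,12],[44,15],[46,3],[50,0]]
[[28,11],[29,17],[31,18],[35,12],[44,15],[46,3],[50,0]]
[[28,11],[29,19],[40,12],[44,15],[46,3],[50,0]]
[[28,11],[29,19],[40,12],[44,15],[46,3],[50,0]]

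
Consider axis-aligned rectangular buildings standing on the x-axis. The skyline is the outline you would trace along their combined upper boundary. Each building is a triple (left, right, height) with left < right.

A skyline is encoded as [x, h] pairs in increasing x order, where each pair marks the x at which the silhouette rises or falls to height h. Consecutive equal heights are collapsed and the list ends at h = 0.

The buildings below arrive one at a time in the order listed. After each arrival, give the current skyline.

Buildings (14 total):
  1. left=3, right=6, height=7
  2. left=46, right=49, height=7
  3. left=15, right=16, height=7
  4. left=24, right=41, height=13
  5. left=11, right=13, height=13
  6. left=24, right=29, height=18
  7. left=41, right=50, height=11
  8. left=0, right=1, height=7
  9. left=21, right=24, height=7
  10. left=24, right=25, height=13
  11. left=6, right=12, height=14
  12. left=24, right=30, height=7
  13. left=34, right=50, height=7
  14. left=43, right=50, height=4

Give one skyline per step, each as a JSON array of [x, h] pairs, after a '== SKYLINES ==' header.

== SKYLINES ==
[[3,7],[6,0]]
[[3,7],[6,0],[46,7],[49,0]]
[[3,7],[6,0],[15,7],[16,0],[46,7],[49,0]]
[[3,7],[6,0],[15,7],[16,0],[24,13],[41,0],[46,7],[49,0]]
[[3,7],[6,0],[11,13],[13,0],[15,7],[16,0],[24,13],[41,0],[46,7],[49,0]]
[[3,7],[6,0],[11,13],[13,0],[15,7],[16,0],[24,18],[29,13],[41,0],[46,7],[49,0]]
[[3,7],[6,0],[11,13],[13,0],[15,7],[16,0],[24,18],[29,13],[41,11],[50,0]]
[[0,7],[1,0],[3,7],[6,0],[11,13],[13,0],[15,7],[16,0],[24,18],[29,13],[41,11],[50,0]]
[[0,7],[1,0],[3,7],[6,0],[11,13],[13,0],[15,7],[16,0],[21,7],[24,18],[29,13],[41,11],[50,0]]
[[0,7],[1,0],[3,7],[6,0],[11,13],[13,0],[15,7],[16,0],[21,7],[24,18],[29,13],[41,11],[50,0]]
[[0,7],[1,0],[3,7],[6,14],[12,13],[13,0],[15,7],[16,0],[21,7],[24,18],[29,13],[41,11],[50,0]]
[[0,7],[1,0],[3,7],[6,14],[12,13],[13,0],[15,7],[16,0],[21,7],[24,18],[29,13],[41,11],[50,0]]
[[0,7],[1,0],[3,7],[6,14],[12,13],[13,0],[15,7],[16,0],[21,7],[24,18],[29,13],[41,11],[50,0]]
[[0,7],[1,0],[3,7],[6,14],[12,13],[13,0],[15,7],[16,0],[21,7],[24,18],[29,13],[41,11],[50,0]]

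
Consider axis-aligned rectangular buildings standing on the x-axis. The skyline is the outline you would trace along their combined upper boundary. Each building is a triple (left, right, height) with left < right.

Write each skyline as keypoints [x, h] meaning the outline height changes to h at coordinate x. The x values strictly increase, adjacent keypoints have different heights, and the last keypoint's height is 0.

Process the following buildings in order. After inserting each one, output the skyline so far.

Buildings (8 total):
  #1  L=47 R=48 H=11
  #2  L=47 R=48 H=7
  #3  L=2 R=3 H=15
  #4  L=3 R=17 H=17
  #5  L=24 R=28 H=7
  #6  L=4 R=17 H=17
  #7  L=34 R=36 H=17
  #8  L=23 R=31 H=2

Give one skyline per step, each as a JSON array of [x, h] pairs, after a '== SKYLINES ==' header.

== SKYLINES ==
[[47,11],[48,0]]
[[47,11],[48,0]]
[[2,15],[3,0],[47,11],[48,0]]
[[2,15],[3,17],[17,0],[47,11],[48,0]]
[[2,15],[3,17],[17,0],[24,7],[28,0],[47,11],[48,0]]
[[2,15],[3,17],[17,0],[24,7],[28,0],[47,11],[48,0]]
[[2,15],[3,17],[17,0],[24,7],[28,0],[34,17],[36,0],[47,11],[48,0]]
[[2,15],[3,17],[17,0],[23,2],[24,7],[28,2],[31,0],[34,17],[36,0],[47,11],[48,0]]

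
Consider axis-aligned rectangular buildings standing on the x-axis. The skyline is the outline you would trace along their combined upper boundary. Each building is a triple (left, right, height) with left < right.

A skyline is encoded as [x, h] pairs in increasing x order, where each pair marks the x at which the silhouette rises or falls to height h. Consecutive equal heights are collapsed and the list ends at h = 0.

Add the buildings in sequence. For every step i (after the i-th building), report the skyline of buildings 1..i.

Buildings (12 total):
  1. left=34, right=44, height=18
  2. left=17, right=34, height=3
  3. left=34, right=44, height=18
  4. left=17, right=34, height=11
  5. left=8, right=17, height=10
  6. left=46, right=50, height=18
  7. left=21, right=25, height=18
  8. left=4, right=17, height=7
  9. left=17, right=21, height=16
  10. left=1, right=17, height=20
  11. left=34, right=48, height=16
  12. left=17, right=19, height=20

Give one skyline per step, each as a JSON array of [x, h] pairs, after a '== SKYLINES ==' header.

== SKYLINES ==
[[34,18],[44,0]]
[[17,3],[34,18],[44,0]]
[[17,3],[34,18],[44,0]]
[[17,11],[34,18],[44,0]]
[[8,10],[17,11],[34,18],[44,0]]
[[8,10],[17,11],[34,18],[44,0],[46,18],[50,0]]
[[8,10],[17,11],[21,18],[25,11],[34,18],[44,0],[46,18],[50,0]]
[[4,7],[8,10],[17,11],[21,18],[25,11],[34,18],[44,0],[46,18],[50,0]]
[[4,7],[8,10],[17,16],[21,18],[25,11],[34,18],[44,0],[46,18],[50,0]]
[[1,20],[17,16],[21,18],[25,11],[34,18],[44,0],[46,18],[50,0]]
[[1,20],[17,16],[21,18],[25,11],[34,18],[44,16],[46,18],[50,0]]
[[1,20],[19,16],[21,18],[25,11],[34,18],[44,16],[46,18],[50,0]]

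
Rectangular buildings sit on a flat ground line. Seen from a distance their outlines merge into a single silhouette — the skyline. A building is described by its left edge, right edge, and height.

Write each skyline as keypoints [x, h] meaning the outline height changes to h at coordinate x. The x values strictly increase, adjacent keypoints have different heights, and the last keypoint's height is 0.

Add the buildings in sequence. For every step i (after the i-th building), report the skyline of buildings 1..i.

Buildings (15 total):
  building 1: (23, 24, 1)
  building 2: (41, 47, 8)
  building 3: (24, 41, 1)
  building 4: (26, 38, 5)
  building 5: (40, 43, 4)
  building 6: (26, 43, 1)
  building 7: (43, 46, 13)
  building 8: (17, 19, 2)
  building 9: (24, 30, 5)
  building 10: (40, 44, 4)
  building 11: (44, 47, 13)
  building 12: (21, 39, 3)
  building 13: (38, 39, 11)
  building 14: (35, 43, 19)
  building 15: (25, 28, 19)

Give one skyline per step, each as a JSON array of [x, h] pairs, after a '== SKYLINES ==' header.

== SKYLINES ==
[[23,1],[24,0]]
[[23,1],[24,0],[41,8],[47,0]]
[[23,1],[41,8],[47,0]]
[[23,1],[26,5],[38,1],[41,8],[47,0]]
[[23,1],[26,5],[38,1],[40,4],[41,8],[47,0]]
[[23,1],[26,5],[38,1],[40,4],[41,8],[47,0]]
[[23,1],[26,5],[38,1],[40,4],[41,8],[43,13],[46,8],[47,0]]
[[17,2],[19,0],[23,1],[26,5],[38,1],[40,4],[41,8],[43,13],[46,8],[47,0]]
[[17,2],[19,0],[23,1],[24,5],[38,1],[40,4],[41,8],[43,13],[46,8],[47,0]]
[[17,2],[19,0],[23,1],[24,5],[38,1],[40,4],[41,8],[43,13],[46,8],[47,0]]
[[17,2],[19,0],[23,1],[24,5],[38,1],[40,4],[41,8],[43,13],[47,0]]
[[17,2],[19,0],[21,3],[24,5],[38,3],[39,1],[40,4],[41,8],[43,13],[47,0]]
[[17,2],[19,0],[21,3],[24,5],[38,11],[39,1],[40,4],[41,8],[43,13],[47,0]]
[[17,2],[19,0],[21,3],[24,5],[35,19],[43,13],[47,0]]
[[17,2],[19,0],[21,3],[24,5],[25,19],[28,5],[35,19],[43,13],[47,0]]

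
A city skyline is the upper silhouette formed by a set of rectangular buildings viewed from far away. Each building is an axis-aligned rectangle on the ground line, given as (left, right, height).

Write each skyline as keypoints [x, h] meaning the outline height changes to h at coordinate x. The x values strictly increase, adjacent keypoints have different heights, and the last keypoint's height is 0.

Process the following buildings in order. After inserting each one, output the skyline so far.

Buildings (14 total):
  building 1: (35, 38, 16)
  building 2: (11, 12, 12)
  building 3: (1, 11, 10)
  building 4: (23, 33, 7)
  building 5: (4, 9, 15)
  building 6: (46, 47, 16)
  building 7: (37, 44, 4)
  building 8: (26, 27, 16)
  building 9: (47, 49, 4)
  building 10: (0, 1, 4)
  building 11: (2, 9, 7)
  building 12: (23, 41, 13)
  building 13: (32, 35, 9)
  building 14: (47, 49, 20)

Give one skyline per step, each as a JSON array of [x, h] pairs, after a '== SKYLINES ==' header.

== SKYLINES ==
[[35,16],[38,0]]
[[11,12],[12,0],[35,16],[38,0]]
[[1,10],[11,12],[12,0],[35,16],[38,0]]
[[1,10],[11,12],[12,0],[23,7],[33,0],[35,16],[38,0]]
[[1,10],[4,15],[9,10],[11,12],[12,0],[23,7],[33,0],[35,16],[38,0]]
[[1,10],[4,15],[9,10],[11,12],[12,0],[23,7],[33,0],[35,16],[38,0],[46,16],[47,0]]
[[1,10],[4,15],[9,10],[11,12],[12,0],[23,7],[33,0],[35,16],[38,4],[44,0],[46,16],[47,0]]
[[1,10],[4,15],[9,10],[11,12],[12,0],[23,7],[26,16],[27,7],[33,0],[35,16],[38,4],[44,0],[46,16],[47,0]]
[[1,10],[4,15],[9,10],[11,12],[12,0],[23,7],[26,16],[27,7],[33,0],[35,16],[38,4],[44,0],[46,16],[47,4],[49,0]]
[[0,4],[1,10],[4,15],[9,10],[11,12],[12,0],[23,7],[26,16],[27,7],[33,0],[35,16],[38,4],[44,0],[46,16],[47,4],[49,0]]
[[0,4],[1,10],[4,15],[9,10],[11,12],[12,0],[23,7],[26,16],[27,7],[33,0],[35,16],[38,4],[44,0],[46,16],[47,4],[49,0]]
[[0,4],[1,10],[4,15],[9,10],[11,12],[12,0],[23,13],[26,16],[27,13],[35,16],[38,13],[41,4],[44,0],[46,16],[47,4],[49,0]]
[[0,4],[1,10],[4,15],[9,10],[11,12],[12,0],[23,13],[26,16],[27,13],[35,16],[38,13],[41,4],[44,0],[46,16],[47,4],[49,0]]
[[0,4],[1,10],[4,15],[9,10],[11,12],[12,0],[23,13],[26,16],[27,13],[35,16],[38,13],[41,4],[44,0],[46,16],[47,20],[49,0]]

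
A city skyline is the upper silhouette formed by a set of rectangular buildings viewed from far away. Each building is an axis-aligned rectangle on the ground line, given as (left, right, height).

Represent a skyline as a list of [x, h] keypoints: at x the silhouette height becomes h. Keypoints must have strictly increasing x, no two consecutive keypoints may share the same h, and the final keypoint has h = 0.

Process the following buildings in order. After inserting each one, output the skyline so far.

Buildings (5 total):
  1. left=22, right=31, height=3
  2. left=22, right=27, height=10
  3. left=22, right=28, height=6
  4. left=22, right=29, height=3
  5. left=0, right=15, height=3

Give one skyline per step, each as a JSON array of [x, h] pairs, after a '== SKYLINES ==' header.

== SKYLINES ==
[[22,3],[31,0]]
[[22,10],[27,3],[31,0]]
[[22,10],[27,6],[28,3],[31,0]]
[[22,10],[27,6],[28,3],[31,0]]
[[0,3],[15,0],[22,10],[27,6],[28,3],[31,0]]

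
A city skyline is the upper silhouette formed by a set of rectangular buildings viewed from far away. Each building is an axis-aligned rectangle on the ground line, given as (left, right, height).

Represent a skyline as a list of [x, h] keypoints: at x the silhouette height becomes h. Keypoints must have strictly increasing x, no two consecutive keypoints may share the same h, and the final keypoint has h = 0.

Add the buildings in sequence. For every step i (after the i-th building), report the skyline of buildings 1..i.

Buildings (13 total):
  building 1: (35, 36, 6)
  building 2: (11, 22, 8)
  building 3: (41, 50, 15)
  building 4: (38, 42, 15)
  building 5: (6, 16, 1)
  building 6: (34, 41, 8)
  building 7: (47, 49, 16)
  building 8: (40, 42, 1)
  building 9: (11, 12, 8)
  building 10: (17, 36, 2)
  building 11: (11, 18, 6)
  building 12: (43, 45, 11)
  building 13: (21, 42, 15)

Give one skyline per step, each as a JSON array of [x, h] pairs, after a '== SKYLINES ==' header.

== SKYLINES ==
[[35,6],[36,0]]
[[11,8],[22,0],[35,6],[36,0]]
[[11,8],[22,0],[35,6],[36,0],[41,15],[50,0]]
[[11,8],[22,0],[35,6],[36,0],[38,15],[50,0]]
[[6,1],[11,8],[22,0],[35,6],[36,0],[38,15],[50,0]]
[[6,1],[11,8],[22,0],[34,8],[38,15],[50,0]]
[[6,1],[11,8],[22,0],[34,8],[38,15],[47,16],[49,15],[50,0]]
[[6,1],[11,8],[22,0],[34,8],[38,15],[47,16],[49,15],[50,0]]
[[6,1],[11,8],[22,0],[34,8],[38,15],[47,16],[49,15],[50,0]]
[[6,1],[11,8],[22,2],[34,8],[38,15],[47,16],[49,15],[50,0]]
[[6,1],[11,8],[22,2],[34,8],[38,15],[47,16],[49,15],[50,0]]
[[6,1],[11,8],[22,2],[34,8],[38,15],[47,16],[49,15],[50,0]]
[[6,1],[11,8],[21,15],[47,16],[49,15],[50,0]]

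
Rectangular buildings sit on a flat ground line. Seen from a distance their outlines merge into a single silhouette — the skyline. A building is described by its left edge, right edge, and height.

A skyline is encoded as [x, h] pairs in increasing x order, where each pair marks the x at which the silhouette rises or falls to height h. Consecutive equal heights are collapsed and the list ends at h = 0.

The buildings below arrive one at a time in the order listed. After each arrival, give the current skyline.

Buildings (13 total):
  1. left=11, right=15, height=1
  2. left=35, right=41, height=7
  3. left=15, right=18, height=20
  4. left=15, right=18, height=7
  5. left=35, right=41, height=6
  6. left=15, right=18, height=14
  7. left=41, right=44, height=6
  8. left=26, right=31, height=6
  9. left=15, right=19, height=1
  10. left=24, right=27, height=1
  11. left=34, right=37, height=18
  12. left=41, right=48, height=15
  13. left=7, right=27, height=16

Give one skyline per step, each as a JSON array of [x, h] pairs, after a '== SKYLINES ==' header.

== SKYLINES ==
[[11,1],[15,0]]
[[11,1],[15,0],[35,7],[41,0]]
[[11,1],[15,20],[18,0],[35,7],[41,0]]
[[11,1],[15,20],[18,0],[35,7],[41,0]]
[[11,1],[15,20],[18,0],[35,7],[41,0]]
[[11,1],[15,20],[18,0],[35,7],[41,0]]
[[11,1],[15,20],[18,0],[35,7],[41,6],[44,0]]
[[11,1],[15,20],[18,0],[26,6],[31,0],[35,7],[41,6],[44,0]]
[[11,1],[15,20],[18,1],[19,0],[26,6],[31,0],[35,7],[41,6],[44,0]]
[[11,1],[15,20],[18,1],[19,0],[24,1],[26,6],[31,0],[35,7],[41,6],[44,0]]
[[11,1],[15,20],[18,1],[19,0],[24,1],[26,6],[31,0],[34,18],[37,7],[41,6],[44,0]]
[[11,1],[15,20],[18,1],[19,0],[24,1],[26,6],[31,0],[34,18],[37,7],[41,15],[48,0]]
[[7,16],[15,20],[18,16],[27,6],[31,0],[34,18],[37,7],[41,15],[48,0]]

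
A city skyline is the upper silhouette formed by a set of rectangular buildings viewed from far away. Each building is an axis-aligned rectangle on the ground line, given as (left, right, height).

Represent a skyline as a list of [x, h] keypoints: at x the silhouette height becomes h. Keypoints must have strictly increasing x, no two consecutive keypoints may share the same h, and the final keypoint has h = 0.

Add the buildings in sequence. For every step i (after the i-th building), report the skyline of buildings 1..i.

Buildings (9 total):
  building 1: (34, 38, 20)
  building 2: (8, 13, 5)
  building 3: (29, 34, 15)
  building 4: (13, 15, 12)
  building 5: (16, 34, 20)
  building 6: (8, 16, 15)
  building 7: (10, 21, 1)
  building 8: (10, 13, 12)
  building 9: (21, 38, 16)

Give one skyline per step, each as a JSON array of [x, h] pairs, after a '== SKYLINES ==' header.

== SKYLINES ==
[[34,20],[38,0]]
[[8,5],[13,0],[34,20],[38,0]]
[[8,5],[13,0],[29,15],[34,20],[38,0]]
[[8,5],[13,12],[15,0],[29,15],[34,20],[38,0]]
[[8,5],[13,12],[15,0],[16,20],[38,0]]
[[8,15],[16,20],[38,0]]
[[8,15],[16,20],[38,0]]
[[8,15],[16,20],[38,0]]
[[8,15],[16,20],[38,0]]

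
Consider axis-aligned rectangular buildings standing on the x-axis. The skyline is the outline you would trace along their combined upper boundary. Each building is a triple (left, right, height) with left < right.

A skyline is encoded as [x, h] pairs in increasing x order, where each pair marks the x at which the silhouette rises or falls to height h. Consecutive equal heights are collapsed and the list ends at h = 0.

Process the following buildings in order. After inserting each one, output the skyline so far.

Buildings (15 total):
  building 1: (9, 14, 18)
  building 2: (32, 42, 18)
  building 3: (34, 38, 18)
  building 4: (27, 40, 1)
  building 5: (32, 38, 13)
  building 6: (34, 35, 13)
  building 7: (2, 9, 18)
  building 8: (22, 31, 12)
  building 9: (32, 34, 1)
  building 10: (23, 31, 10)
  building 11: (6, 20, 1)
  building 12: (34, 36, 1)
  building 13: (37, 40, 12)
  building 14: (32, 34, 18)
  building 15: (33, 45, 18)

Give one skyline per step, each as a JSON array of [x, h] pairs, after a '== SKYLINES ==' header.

== SKYLINES ==
[[9,18],[14,0]]
[[9,18],[14,0],[32,18],[42,0]]
[[9,18],[14,0],[32,18],[42,0]]
[[9,18],[14,0],[27,1],[32,18],[42,0]]
[[9,18],[14,0],[27,1],[32,18],[42,0]]
[[9,18],[14,0],[27,1],[32,18],[42,0]]
[[2,18],[14,0],[27,1],[32,18],[42,0]]
[[2,18],[14,0],[22,12],[31,1],[32,18],[42,0]]
[[2,18],[14,0],[22,12],[31,1],[32,18],[42,0]]
[[2,18],[14,0],[22,12],[31,1],[32,18],[42,0]]
[[2,18],[14,1],[20,0],[22,12],[31,1],[32,18],[42,0]]
[[2,18],[14,1],[20,0],[22,12],[31,1],[32,18],[42,0]]
[[2,18],[14,1],[20,0],[22,12],[31,1],[32,18],[42,0]]
[[2,18],[14,1],[20,0],[22,12],[31,1],[32,18],[42,0]]
[[2,18],[14,1],[20,0],[22,12],[31,1],[32,18],[45,0]]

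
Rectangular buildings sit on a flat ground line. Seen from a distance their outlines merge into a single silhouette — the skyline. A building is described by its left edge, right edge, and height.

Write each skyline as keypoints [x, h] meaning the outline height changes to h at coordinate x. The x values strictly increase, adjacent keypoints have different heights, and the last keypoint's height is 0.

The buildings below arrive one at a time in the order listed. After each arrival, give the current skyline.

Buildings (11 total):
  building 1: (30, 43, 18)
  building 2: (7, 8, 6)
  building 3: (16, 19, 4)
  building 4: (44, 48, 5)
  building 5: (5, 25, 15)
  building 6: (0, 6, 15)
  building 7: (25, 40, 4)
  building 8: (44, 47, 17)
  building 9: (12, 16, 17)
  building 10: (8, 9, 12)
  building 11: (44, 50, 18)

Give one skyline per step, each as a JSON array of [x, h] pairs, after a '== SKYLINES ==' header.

== SKYLINES ==
[[30,18],[43,0]]
[[7,6],[8,0],[30,18],[43,0]]
[[7,6],[8,0],[16,4],[19,0],[30,18],[43,0]]
[[7,6],[8,0],[16,4],[19,0],[30,18],[43,0],[44,5],[48,0]]
[[5,15],[25,0],[30,18],[43,0],[44,5],[48,0]]
[[0,15],[25,0],[30,18],[43,0],[44,5],[48,0]]
[[0,15],[25,4],[30,18],[43,0],[44,5],[48,0]]
[[0,15],[25,4],[30,18],[43,0],[44,17],[47,5],[48,0]]
[[0,15],[12,17],[16,15],[25,4],[30,18],[43,0],[44,17],[47,5],[48,0]]
[[0,15],[12,17],[16,15],[25,4],[30,18],[43,0],[44,17],[47,5],[48,0]]
[[0,15],[12,17],[16,15],[25,4],[30,18],[43,0],[44,18],[50,0]]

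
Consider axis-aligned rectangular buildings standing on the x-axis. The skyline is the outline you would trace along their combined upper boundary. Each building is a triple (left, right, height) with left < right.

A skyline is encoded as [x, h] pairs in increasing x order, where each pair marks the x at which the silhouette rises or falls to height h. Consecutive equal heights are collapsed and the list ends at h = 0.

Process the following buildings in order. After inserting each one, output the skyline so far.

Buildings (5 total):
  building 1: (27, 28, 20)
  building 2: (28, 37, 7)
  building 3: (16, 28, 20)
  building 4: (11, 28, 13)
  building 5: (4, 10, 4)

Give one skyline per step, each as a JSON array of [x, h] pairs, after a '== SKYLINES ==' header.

== SKYLINES ==
[[27,20],[28,0]]
[[27,20],[28,7],[37,0]]
[[16,20],[28,7],[37,0]]
[[11,13],[16,20],[28,7],[37,0]]
[[4,4],[10,0],[11,13],[16,20],[28,7],[37,0]]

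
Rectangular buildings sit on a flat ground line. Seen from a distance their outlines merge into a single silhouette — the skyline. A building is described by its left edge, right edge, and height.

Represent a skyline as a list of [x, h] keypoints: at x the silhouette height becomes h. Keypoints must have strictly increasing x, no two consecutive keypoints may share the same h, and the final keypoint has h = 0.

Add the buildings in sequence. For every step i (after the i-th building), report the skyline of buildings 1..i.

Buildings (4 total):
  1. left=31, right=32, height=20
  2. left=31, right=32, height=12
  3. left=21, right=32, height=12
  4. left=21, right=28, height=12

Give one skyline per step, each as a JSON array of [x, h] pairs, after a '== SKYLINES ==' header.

== SKYLINES ==
[[31,20],[32,0]]
[[31,20],[32,0]]
[[21,12],[31,20],[32,0]]
[[21,12],[31,20],[32,0]]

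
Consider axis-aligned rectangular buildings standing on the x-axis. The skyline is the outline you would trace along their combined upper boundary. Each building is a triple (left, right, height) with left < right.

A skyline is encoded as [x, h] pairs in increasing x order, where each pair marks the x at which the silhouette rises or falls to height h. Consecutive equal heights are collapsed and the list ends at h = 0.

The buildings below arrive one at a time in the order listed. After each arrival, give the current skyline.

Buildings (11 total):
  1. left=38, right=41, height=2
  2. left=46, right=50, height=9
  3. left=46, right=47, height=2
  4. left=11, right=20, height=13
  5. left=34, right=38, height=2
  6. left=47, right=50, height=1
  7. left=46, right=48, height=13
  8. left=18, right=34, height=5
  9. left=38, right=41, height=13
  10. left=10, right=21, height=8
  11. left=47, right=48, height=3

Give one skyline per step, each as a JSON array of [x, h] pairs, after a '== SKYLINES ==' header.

== SKYLINES ==
[[38,2],[41,0]]
[[38,2],[41,0],[46,9],[50,0]]
[[38,2],[41,0],[46,9],[50,0]]
[[11,13],[20,0],[38,2],[41,0],[46,9],[50,0]]
[[11,13],[20,0],[34,2],[41,0],[46,9],[50,0]]
[[11,13],[20,0],[34,2],[41,0],[46,9],[50,0]]
[[11,13],[20,0],[34,2],[41,0],[46,13],[48,9],[50,0]]
[[11,13],[20,5],[34,2],[41,0],[46,13],[48,9],[50,0]]
[[11,13],[20,5],[34,2],[38,13],[41,0],[46,13],[48,9],[50,0]]
[[10,8],[11,13],[20,8],[21,5],[34,2],[38,13],[41,0],[46,13],[48,9],[50,0]]
[[10,8],[11,13],[20,8],[21,5],[34,2],[38,13],[41,0],[46,13],[48,9],[50,0]]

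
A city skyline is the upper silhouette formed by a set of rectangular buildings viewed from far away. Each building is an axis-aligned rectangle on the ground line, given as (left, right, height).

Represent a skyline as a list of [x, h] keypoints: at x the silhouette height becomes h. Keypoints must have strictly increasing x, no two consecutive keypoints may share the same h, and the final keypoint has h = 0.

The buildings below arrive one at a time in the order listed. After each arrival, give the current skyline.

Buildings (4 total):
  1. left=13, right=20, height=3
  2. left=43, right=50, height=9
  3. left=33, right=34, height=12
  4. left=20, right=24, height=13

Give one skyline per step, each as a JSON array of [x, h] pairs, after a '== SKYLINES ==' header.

== SKYLINES ==
[[13,3],[20,0]]
[[13,3],[20,0],[43,9],[50,0]]
[[13,3],[20,0],[33,12],[34,0],[43,9],[50,0]]
[[13,3],[20,13],[24,0],[33,12],[34,0],[43,9],[50,0]]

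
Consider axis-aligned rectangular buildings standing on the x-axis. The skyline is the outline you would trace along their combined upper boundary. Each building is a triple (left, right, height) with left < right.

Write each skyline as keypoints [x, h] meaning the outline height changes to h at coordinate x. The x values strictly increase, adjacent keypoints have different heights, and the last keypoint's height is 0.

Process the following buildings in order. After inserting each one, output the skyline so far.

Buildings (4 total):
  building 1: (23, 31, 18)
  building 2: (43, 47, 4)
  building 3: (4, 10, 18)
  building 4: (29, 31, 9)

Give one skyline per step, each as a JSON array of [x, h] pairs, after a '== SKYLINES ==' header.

== SKYLINES ==
[[23,18],[31,0]]
[[23,18],[31,0],[43,4],[47,0]]
[[4,18],[10,0],[23,18],[31,0],[43,4],[47,0]]
[[4,18],[10,0],[23,18],[31,0],[43,4],[47,0]]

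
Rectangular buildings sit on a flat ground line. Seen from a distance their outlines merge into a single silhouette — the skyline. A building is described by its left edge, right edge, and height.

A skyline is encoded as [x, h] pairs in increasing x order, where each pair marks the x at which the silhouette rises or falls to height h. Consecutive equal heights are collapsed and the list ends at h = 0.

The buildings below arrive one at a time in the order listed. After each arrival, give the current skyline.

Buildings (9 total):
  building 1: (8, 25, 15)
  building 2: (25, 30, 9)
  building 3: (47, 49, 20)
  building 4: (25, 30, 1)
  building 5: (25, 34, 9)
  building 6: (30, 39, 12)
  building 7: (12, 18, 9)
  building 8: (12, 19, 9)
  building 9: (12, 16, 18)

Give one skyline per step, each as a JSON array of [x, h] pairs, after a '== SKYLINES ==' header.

== SKYLINES ==
[[8,15],[25,0]]
[[8,15],[25,9],[30,0]]
[[8,15],[25,9],[30,0],[47,20],[49,0]]
[[8,15],[25,9],[30,0],[47,20],[49,0]]
[[8,15],[25,9],[34,0],[47,20],[49,0]]
[[8,15],[25,9],[30,12],[39,0],[47,20],[49,0]]
[[8,15],[25,9],[30,12],[39,0],[47,20],[49,0]]
[[8,15],[25,9],[30,12],[39,0],[47,20],[49,0]]
[[8,15],[12,18],[16,15],[25,9],[30,12],[39,0],[47,20],[49,0]]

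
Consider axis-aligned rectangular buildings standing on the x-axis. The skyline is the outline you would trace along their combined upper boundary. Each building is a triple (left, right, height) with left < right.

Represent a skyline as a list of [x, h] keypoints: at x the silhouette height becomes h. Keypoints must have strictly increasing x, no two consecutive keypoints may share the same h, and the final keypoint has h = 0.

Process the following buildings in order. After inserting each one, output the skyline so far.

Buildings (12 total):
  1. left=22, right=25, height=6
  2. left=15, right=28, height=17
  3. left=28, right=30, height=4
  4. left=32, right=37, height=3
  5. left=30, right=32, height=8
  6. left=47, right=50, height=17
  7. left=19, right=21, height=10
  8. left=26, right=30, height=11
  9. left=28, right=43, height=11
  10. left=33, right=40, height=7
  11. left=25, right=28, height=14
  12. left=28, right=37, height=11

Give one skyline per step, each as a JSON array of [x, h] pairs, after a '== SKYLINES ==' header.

== SKYLINES ==
[[22,6],[25,0]]
[[15,17],[28,0]]
[[15,17],[28,4],[30,0]]
[[15,17],[28,4],[30,0],[32,3],[37,0]]
[[15,17],[28,4],[30,8],[32,3],[37,0]]
[[15,17],[28,4],[30,8],[32,3],[37,0],[47,17],[50,0]]
[[15,17],[28,4],[30,8],[32,3],[37,0],[47,17],[50,0]]
[[15,17],[28,11],[30,8],[32,3],[37,0],[47,17],[50,0]]
[[15,17],[28,11],[43,0],[47,17],[50,0]]
[[15,17],[28,11],[43,0],[47,17],[50,0]]
[[15,17],[28,11],[43,0],[47,17],[50,0]]
[[15,17],[28,11],[43,0],[47,17],[50,0]]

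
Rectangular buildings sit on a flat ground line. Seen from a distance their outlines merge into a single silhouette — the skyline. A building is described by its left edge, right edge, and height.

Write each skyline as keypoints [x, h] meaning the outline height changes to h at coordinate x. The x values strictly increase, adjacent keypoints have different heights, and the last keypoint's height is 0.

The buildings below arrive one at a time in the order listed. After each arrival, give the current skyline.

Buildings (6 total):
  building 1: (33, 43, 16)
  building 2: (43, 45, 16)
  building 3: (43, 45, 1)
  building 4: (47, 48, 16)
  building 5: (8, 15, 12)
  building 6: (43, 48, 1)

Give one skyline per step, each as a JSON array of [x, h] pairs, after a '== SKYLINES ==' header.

== SKYLINES ==
[[33,16],[43,0]]
[[33,16],[45,0]]
[[33,16],[45,0]]
[[33,16],[45,0],[47,16],[48,0]]
[[8,12],[15,0],[33,16],[45,0],[47,16],[48,0]]
[[8,12],[15,0],[33,16],[45,1],[47,16],[48,0]]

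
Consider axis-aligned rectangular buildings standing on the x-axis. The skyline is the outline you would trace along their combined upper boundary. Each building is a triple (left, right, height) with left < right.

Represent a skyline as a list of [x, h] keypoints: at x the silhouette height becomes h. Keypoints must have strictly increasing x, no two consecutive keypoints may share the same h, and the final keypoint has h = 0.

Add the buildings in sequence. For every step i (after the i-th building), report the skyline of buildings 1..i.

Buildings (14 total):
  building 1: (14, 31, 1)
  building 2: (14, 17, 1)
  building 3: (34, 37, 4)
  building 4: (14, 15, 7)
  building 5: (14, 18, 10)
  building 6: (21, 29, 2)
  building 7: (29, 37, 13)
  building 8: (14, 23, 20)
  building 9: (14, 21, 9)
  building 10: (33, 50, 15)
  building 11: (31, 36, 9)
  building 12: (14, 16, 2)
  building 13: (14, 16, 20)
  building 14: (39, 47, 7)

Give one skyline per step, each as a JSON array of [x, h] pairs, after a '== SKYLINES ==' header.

== SKYLINES ==
[[14,1],[31,0]]
[[14,1],[31,0]]
[[14,1],[31,0],[34,4],[37,0]]
[[14,7],[15,1],[31,0],[34,4],[37,0]]
[[14,10],[18,1],[31,0],[34,4],[37,0]]
[[14,10],[18,1],[21,2],[29,1],[31,0],[34,4],[37,0]]
[[14,10],[18,1],[21,2],[29,13],[37,0]]
[[14,20],[23,2],[29,13],[37,0]]
[[14,20],[23,2],[29,13],[37,0]]
[[14,20],[23,2],[29,13],[33,15],[50,0]]
[[14,20],[23,2],[29,13],[33,15],[50,0]]
[[14,20],[23,2],[29,13],[33,15],[50,0]]
[[14,20],[23,2],[29,13],[33,15],[50,0]]
[[14,20],[23,2],[29,13],[33,15],[50,0]]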